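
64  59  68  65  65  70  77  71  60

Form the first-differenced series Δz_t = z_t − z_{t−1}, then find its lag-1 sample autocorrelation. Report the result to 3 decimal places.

-0.021

First differences Δz: -5, 9, -3, 0, 5, 7, -6, -11
Mean of differences = -0.5000
Numerator Σ(Δz_t−Δz̄)(Δz_{t+1}−Δz̄) = -7.2500
Denominator Σ(Δz_t−Δz̄)² = 344.0000
r_1(Δz) = -7.2500 / 344.0000 = -0.021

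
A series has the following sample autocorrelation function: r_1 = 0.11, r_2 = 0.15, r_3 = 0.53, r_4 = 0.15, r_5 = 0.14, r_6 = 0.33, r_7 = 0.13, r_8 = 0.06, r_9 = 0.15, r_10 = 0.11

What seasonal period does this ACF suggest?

The largest autocorrelation is r_3 = 0.53, with a weaker echo at lag 6 (0.33); the remaining lags stay at or below 0.15.
The dominant spike at lag 3 indicates a seasonal period of 3.

3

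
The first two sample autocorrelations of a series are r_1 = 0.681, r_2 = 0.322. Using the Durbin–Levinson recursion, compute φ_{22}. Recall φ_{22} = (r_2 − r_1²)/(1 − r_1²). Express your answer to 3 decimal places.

φ_{22} = (r_2 − r_1²) / (1 − r_1²)
r_1² = (0.681)² = 0.463761
Numerator = 0.322 − 0.4638 = -0.1418; denominator = 1 − 0.4638 = 0.5362
φ_{22} = -0.1418 / 0.5362 = -0.264

-0.264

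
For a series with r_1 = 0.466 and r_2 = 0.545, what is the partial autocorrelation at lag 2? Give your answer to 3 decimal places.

φ_{22} = (r_2 − r_1²) / (1 − r_1²)
r_1² = (0.466)² = 0.217156
Numerator = 0.545 − 0.2172 = 0.3278; denominator = 1 − 0.2172 = 0.7828
φ_{22} = 0.3278 / 0.7828 = 0.419

0.419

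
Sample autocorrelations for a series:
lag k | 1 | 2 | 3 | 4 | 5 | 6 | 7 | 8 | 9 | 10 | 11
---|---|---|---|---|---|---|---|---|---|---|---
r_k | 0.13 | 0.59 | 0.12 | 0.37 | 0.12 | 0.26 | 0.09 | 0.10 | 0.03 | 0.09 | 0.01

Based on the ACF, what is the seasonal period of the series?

The largest autocorrelation is r_2 = 0.59, with weaker echoes at lags 4 (0.37) and 6 (0.26); the remaining lags stay at or below 0.13.
The dominant spike at lag 2 indicates a seasonal period of 2.

2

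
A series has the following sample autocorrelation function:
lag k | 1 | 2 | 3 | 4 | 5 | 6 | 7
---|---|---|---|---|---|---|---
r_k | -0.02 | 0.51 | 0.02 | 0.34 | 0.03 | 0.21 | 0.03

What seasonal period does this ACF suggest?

2

The largest autocorrelation is r_2 = 0.51, with weaker echoes at lags 4 (0.34) and 6 (0.21); the remaining lags stay at or below 0.03.
The dominant spike at lag 2 indicates a seasonal period of 2.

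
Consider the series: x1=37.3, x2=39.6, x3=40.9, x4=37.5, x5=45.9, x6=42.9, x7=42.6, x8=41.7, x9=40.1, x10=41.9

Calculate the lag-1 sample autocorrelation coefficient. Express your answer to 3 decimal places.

Mean x̄ = (37.3 + 39.6 + 40.9 + 37.5 + 45.9 + 42.9 + 42.6 + 41.7 + 40.1 + 41.9)/10 = 41.0400
Numerator Σ_{t=1}^{9}(x_t−x̄)(x_{t+1}−x̄) = 0.4204
Denominator Σ(x_t−x̄)² = 60.1840
r_1 = 0.4204 / 60.1840 = 0.007

0.007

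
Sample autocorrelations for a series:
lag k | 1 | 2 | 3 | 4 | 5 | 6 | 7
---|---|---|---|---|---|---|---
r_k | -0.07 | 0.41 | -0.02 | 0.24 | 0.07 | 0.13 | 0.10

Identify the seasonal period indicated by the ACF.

2

The largest autocorrelation is r_2 = 0.41, with a weaker echo at lag 4 (0.24); the remaining lags stay at or below 0.13.
The dominant spike at lag 2 indicates a seasonal period of 2.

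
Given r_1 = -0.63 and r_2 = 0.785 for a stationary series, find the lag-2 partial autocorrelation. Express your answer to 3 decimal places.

0.644

φ_{22} = (r_2 − r_1²) / (1 − r_1²)
r_1² = (-0.63)² = 0.3969
Numerator = 0.785 − 0.3969 = 0.3881; denominator = 1 − 0.3969 = 0.6031
φ_{22} = 0.3881 / 0.6031 = 0.644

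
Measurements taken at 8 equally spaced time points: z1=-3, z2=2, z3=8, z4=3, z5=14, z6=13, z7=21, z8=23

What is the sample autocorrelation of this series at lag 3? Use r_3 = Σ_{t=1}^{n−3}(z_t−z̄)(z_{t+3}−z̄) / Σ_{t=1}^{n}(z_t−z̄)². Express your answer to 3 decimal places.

Mean z̄ = (-3 + 2 + 8 + 3 + 14 + 13 + 21 + 23)/8 = 10.1250
Deviations from mean: -13.1250, -8.1250, -2.1250, -7.1250, 3.8750, 2.8750, 10.8750, 12.8750
Σ(z_t−z̄)(z_{t+3}−z̄) = (93.5156) + (-31.4844) + (-6.1094) + (-77.4844) + (49.8906) = 28.3281
Denominator Σ(z_t−z̄)² = 600.8750
r_3 = 28.3281 / 600.8750 = 0.047

0.047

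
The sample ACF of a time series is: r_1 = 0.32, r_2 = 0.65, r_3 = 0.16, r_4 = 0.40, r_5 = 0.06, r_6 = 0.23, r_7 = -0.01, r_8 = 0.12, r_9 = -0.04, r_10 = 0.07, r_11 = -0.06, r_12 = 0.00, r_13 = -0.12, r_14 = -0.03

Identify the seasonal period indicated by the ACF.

2

The largest autocorrelation is r_2 = 0.65, with a weaker echo at lag 4 (0.40); the remaining lags stay at or below 0.32.
The dominant spike at lag 2 indicates a seasonal period of 2.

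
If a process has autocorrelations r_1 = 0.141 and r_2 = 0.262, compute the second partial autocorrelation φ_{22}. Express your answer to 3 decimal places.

0.247

φ_{22} = (r_2 − r_1²) / (1 − r_1²)
r_1² = (0.141)² = 0.019881
Numerator = 0.262 − 0.0199 = 0.2421; denominator = 1 − 0.0199 = 0.9801
φ_{22} = 0.2421 / 0.9801 = 0.247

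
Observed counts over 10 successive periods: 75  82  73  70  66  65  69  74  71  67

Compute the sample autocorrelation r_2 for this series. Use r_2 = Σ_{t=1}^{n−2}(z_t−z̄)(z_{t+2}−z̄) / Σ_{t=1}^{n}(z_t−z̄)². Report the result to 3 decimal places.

-0.109

Mean z̄ = (75 + 82 + 73 + 70 + 66 + 65 + 69 + 74 + 71 + 67)/10 = 71.2000
Numerator Σ_{t=1}^{8}(z_t−z̄)(z_{t+2}−z̄) = -25.2800
Denominator Σ(z_t−z̄)² = 231.6000
r_2 = -25.2800 / 231.6000 = -0.109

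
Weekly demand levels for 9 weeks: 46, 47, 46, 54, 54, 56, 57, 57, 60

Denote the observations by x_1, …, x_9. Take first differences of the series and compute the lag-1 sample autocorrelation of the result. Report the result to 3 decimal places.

First differences Δx: 1, -1, 8, 0, 2, 1, 0, 3
Mean of differences = 1.7500
Numerator Σ(Δx_t−Δx̄)(Δx_{t+1}−Δx̄) = -27.5625
Denominator Σ(Δx_t−Δx̄)² = 55.5000
r_1(Δx) = -27.5625 / 55.5000 = -0.497

-0.497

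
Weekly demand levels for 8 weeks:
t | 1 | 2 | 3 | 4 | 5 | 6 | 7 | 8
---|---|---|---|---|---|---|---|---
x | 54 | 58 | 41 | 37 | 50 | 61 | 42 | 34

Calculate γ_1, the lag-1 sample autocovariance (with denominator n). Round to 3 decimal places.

Mean x̄ = (54 + 58 + 41 + 37 + 50 + 61 + 42 + 34)/8 = 47.1250
Σ_{t=1}^{7}(x_t−x̄)(x_{t+1}−x̄) = 77.1094
γ_1 = 77.1094 / 8 = 9.639

9.639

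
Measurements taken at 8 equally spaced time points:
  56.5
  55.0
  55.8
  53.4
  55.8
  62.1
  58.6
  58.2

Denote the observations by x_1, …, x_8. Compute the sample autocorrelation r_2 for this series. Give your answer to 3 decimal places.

Mean x̄ = (56.5 + 55.0 + 55.8 + 53.4 + 55.8 + 62.1 + 58.6 + 58.2)/8 = 56.9250
Deviations from mean: -0.4250, -1.9250, -1.1250, -3.5250, -1.1250, 5.1750, 1.6750, 1.2750
Numerator Σ_{t=1}^{6}(x_t−x̄)(x_{t+2}−x̄) = -4.9988
Denominator Σ(x_t−x̄)² = 50.0550
r_2 = -4.9988 / 50.0550 = -0.100

-0.100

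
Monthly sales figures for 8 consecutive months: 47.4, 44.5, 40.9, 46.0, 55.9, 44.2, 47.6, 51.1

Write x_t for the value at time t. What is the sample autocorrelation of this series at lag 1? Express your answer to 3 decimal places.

Mean x̄ = (47.4 + 44.5 + 40.9 + 46.0 + 55.9 + 44.2 + 47.6 + 51.1)/8 = 47.2000
Numerator Σ_{t=1}^{7}(x_t−x̄)(x_{t+1}−x̄) = -12.1500
Denominator Σ(x_t−x̄)² = 148.5200
r_1 = -12.1500 / 148.5200 = -0.082

-0.082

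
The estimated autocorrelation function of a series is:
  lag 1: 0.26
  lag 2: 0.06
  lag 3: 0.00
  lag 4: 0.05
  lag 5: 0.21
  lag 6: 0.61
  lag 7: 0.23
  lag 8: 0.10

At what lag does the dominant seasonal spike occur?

The largest autocorrelation is r_6 = 0.61; the remaining lags stay at or below 0.26. The elevated value at lag 1 (0.26), dropping to 0.06 at lag 2, reflects decaying short-term dependence rather than seasonality.
The dominant spike at lag 6 indicates a seasonal period of 6.

6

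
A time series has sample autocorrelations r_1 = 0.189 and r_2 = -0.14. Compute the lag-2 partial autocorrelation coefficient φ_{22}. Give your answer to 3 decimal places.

-0.182

φ_{22} = (r_2 − r_1²) / (1 − r_1²)
r_1² = (0.189)² = 0.035721
Numerator = -0.14 − 0.0357 = -0.1757; denominator = 1 − 0.0357 = 0.9643
φ_{22} = -0.1757 / 0.9643 = -0.182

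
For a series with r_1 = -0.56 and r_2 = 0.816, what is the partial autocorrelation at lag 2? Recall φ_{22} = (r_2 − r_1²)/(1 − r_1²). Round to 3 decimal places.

0.732

φ_{22} = (r_2 − r_1²) / (1 − r_1²)
r_1² = (-0.56)² = 0.3136
Numerator = 0.816 − 0.3136 = 0.5024; denominator = 1 − 0.3136 = 0.6864
φ_{22} = 0.5024 / 0.6864 = 0.732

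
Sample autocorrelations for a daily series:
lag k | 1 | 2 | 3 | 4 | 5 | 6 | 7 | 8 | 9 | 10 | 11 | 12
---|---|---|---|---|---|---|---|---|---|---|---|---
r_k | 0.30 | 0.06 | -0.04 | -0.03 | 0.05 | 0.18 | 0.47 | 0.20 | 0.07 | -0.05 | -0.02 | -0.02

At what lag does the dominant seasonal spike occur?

The largest autocorrelation is r_7 = 0.47; the remaining lags stay at or below 0.30. The elevated value at lag 1 (0.30), dropping to 0.06 at lag 2, reflects decaying short-term dependence rather than seasonality.
The dominant spike at lag 7 indicates a seasonal period of 7.

7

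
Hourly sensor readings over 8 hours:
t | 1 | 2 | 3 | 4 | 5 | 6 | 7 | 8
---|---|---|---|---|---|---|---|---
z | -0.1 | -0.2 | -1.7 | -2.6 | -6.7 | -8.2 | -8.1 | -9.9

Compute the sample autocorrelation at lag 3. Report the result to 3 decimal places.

-0.060

Mean z̄ = (-0.1 − 0.2 − 1.7 − 2.6 − 6.7 − 8.2 − 8.1 − 9.9)/8 = -4.6875
Deviations from mean: 4.5875, 4.4875, 2.9875, 2.0875, -2.0125, -3.5125, -3.4125, -5.2125
Σ(z_t−z̄)(z_{t+3}−z̄) = (9.5764) + (-9.0311) + (-10.4936) + (-7.1236) + (10.4902) = -6.5817
Denominator Σ(z_t−z̄)² = 109.6688
r_3 = -6.5817 / 109.6688 = -0.060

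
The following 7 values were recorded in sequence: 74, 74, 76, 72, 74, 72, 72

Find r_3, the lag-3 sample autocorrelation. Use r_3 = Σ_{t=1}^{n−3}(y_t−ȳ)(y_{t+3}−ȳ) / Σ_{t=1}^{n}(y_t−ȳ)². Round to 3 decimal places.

-0.155

Mean ȳ = (74 + 74 + 76 + 72 + 74 + 72 + 72)/7 = 73.4286
Deviations from mean: 0.5714, 0.5714, 2.5714, -1.4286, 0.5714, -1.4286, -1.4286
Σ(y_t−ȳ)(y_{t+3}−ȳ) = (-0.8163) + (0.3265) + (-3.6735) + (2.0408) = -2.1224
Denominator Σ(y_t−ȳ)² = 13.7143
r_3 = -2.1224 / 13.7143 = -0.155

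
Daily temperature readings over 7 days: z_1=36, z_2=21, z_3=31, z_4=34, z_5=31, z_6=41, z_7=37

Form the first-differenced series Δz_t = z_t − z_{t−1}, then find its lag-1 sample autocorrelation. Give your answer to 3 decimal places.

First differences Δz: -15, 10, 3, -3, 10, -4
Mean of differences = 0.1667
Numerator Σ(Δz_t−Δz̄)(Δz_{t+1}−Δz̄) = -202.3611
Denominator Σ(Δz_t−Δz̄)² = 458.8333
r_1(Δz) = -202.3611 / 458.8333 = -0.441

-0.441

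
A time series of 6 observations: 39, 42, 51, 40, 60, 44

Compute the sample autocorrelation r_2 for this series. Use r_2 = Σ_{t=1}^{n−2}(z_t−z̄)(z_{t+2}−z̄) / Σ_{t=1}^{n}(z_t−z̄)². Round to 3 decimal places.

0.218

Mean z̄ = (39 + 42 + 51 + 40 + 60 + 44)/6 = 46.0000
Deviations from mean: -7.0000, -4.0000, 5.0000, -6.0000, 14.0000, -2.0000
Σ(z_t−z̄)(z_{t+2}−z̄) = (-35.0000) + (24.0000) + (70.0000) + (12.0000) = 71.0000
Denominator Σ(z_t−z̄)² = 326.0000
r_2 = 71.0000 / 326.0000 = 0.218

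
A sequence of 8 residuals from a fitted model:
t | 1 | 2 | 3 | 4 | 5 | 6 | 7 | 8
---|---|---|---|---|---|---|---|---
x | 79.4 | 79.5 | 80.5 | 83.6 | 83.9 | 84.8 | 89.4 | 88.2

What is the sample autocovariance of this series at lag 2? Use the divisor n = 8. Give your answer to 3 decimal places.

2.430

Mean x̄ = (79.4 + 79.5 + 80.5 + 83.6 + 83.9 + 84.8 + 89.4 + 88.2)/8 = 83.6625
Deviations: -4.2625, -4.1625, -3.1625, -0.0625, 0.2375, 1.1375, 5.7375, 4.5375
Σ_{t=1}^{6}(x_t−x̄)(x_{t+2}−x̄) = 19.4422
γ_2 = 19.4422 / 8 = 2.430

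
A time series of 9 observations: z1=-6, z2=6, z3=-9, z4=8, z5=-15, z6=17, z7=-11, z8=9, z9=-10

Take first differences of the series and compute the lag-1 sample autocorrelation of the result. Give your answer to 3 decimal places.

First differences Δz: 12, -15, 17, -23, 32, -28, 20, -19
Mean of differences = -0.5000
Numerator Σ(Δz_t−Δz̄)(Δz_{t+1}−Δz̄) = -3396.7500
Denominator Σ(Δz_t−Δz̄)² = 3754.0000
r_1(Δz) = -3396.7500 / 3754.0000 = -0.905

-0.905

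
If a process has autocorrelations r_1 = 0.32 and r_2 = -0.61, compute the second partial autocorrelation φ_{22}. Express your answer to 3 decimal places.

-0.794

φ_{22} = (r_2 − r_1²) / (1 − r_1²)
r_1² = (0.32)² = 0.1024
Numerator = -0.61 − 0.1024 = -0.7124; denominator = 1 − 0.1024 = 0.8976
φ_{22} = -0.7124 / 0.8976 = -0.794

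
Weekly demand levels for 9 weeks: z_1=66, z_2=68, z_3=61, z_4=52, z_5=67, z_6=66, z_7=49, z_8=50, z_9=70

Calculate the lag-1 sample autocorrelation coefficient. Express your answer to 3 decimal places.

-0.028

Mean z̄ = (66 + 68 + 61 + 52 + 67 + 66 + 49 + 50 + 70)/9 = 61.0000
Numerator Σ_{t=1}^{8}(z_t−z̄)(z_{t+1}−z̄) = -16.0000
Denominator Σ(z_t−z̄)² = 562.0000
r_1 = -16.0000 / 562.0000 = -0.028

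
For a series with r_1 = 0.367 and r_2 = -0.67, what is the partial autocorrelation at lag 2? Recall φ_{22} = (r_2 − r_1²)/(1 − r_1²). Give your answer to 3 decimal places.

φ_{22} = (r_2 − r_1²) / (1 − r_1²)
r_1² = (0.367)² = 0.134689
Numerator = -0.67 − 0.1347 = -0.8047; denominator = 1 − 0.1347 = 0.8653
φ_{22} = -0.8047 / 0.8653 = -0.930

-0.930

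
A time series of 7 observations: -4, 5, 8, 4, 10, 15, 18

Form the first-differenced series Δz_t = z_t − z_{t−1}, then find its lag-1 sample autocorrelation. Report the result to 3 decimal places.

First differences Δz: 9, 3, -4, 6, 5, 3
Mean of differences = 3.6667
Numerator Σ(Δz_t−Δz̄)(Δz_{t+1}−Δz̄) = -14.1111
Denominator Σ(Δz_t−Δz̄)² = 95.3333
r_1(Δz) = -14.1111 / 95.3333 = -0.148

-0.148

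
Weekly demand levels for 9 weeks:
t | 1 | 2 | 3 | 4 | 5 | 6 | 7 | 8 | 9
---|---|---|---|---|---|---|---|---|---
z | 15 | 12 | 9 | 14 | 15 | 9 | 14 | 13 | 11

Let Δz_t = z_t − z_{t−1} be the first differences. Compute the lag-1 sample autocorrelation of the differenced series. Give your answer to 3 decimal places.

First differences Δz: -3, -3, 5, 1, -6, 5, -1, -2
Mean of differences = -0.5000
Numerator Σ(Δz_t−Δz̄)(Δz_{t+1}−Δz̄) = -39.7500
Denominator Σ(Δz_t−Δz̄)² = 108.0000
r_1(Δz) = -39.7500 / 108.0000 = -0.368

-0.368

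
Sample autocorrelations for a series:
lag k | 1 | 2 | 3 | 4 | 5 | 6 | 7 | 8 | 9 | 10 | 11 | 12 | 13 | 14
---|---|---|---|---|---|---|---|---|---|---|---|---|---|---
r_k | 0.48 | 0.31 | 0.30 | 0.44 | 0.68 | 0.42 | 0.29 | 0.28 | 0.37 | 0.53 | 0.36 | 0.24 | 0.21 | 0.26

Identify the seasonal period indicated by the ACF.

5

The largest autocorrelation is r_5 = 0.68, with a weaker echo at lag 10 (0.53); the remaining lags stay at or below 0.48. The elevated value at lag 1 (0.48), dropping to 0.31 at lag 2, reflects decaying short-term dependence rather than seasonality.
The dominant spike at lag 5 indicates a seasonal period of 5.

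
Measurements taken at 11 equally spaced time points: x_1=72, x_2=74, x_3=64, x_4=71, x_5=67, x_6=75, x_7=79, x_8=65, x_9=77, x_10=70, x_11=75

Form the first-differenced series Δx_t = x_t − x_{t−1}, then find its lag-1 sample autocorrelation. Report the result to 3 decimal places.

-0.695

First differences Δx: 2, -10, 7, -4, 8, 4, -14, 12, -7, 5
Mean of differences = 0.3000
Numerator Σ(Δx_t−Δx̄)(Δx_{t+1}−Δx̄) = -459.8900
Denominator Σ(Δx_t−Δx̄)² = 662.1000
r_1(Δx) = -459.8900 / 662.1000 = -0.695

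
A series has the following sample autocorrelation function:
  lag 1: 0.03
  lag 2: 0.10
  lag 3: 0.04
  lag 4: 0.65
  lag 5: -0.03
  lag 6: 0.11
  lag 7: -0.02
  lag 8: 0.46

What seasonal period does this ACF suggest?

The largest autocorrelation is r_4 = 0.65, with a weaker echo at lag 8 (0.46); the remaining lags stay at or below 0.11.
The dominant spike at lag 4 indicates a seasonal period of 4.

4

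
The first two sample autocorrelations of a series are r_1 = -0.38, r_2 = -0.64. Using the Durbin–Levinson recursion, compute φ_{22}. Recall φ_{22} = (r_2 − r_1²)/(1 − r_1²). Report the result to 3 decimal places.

-0.917

φ_{22} = (r_2 − r_1²) / (1 − r_1²)
r_1² = (-0.38)² = 0.1444
Numerator = -0.64 − 0.1444 = -0.7844; denominator = 1 − 0.1444 = 0.8556
φ_{22} = -0.7844 / 0.8556 = -0.917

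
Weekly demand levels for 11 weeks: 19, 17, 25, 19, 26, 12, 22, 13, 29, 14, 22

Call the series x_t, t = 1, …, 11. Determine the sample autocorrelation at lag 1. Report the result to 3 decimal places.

Mean x̄ = (19 + 17 + 25 + 19 + 26 + 12 + 22 + 13 + 29 + 14 + 22)/11 = 19.8182
Numerator Σ_{t=1}^{10}(x_t−x̄)(x_{t+1}−x̄) = -230.5785
Denominator Σ(x_t−x̄)² = 309.6364
r_1 = -230.5785 / 309.6364 = -0.745

-0.745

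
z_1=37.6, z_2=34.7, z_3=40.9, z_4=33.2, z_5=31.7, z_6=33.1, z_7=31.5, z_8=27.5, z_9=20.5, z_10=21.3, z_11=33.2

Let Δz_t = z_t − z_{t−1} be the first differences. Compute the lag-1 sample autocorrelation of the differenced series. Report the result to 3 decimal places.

First differences Δz: -2.9, 6.2, -7.7, -1.5, 1.4, -1.6, -4.0, -7.0, 0.8, 11.9
Mean of differences = -0.4400
Numerator Σ(Δz_t−Δz̄)(Δz_{t+1}−Δz̄) = -26.2796
Denominator Σ(Δz_t−Δz̄)² = 318.2240
r_1(Δz) = -26.2796 / 318.2240 = -0.083

-0.083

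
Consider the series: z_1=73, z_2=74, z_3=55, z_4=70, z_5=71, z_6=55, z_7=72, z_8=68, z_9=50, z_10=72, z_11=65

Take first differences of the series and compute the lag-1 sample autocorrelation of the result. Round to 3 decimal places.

First differences Δz: 1, -19, 15, 1, -16, 17, -4, -18, 22, -7
Mean of differences = -0.8000
Numerator Σ(Δz_t−Δz̄)(Δz_{t+1}−Δz̄) = -1125.2400
Denominator Σ(Δz_t−Δz̄)² = 1999.6000
r_1(Δz) = -1125.2400 / 1999.6000 = -0.563

-0.563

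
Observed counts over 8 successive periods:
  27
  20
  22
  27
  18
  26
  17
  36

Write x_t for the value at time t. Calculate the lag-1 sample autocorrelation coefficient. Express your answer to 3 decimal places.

-0.503

Mean x̄ = (27 + 20 + 22 + 27 + 18 + 26 + 17 + 36)/8 = 24.1250
Deviations from mean: 2.8750, -4.1250, -2.1250, 2.8750, -6.1250, 1.8750, -7.1250, 11.8750
Σ(x_t−x̄)(x_{t+1}−x̄) = (-11.8594) + (8.7656) + (-6.1094) + (-17.6094) + (-11.4844) + (-13.3594) + (-84.6094) = -136.2656
Denominator Σ(x_t−x̄)² = 270.8750
r_1 = -136.2656 / 270.8750 = -0.503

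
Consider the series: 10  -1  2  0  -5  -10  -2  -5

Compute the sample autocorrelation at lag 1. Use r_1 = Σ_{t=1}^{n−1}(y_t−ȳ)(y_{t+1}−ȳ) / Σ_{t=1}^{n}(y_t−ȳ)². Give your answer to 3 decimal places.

0.181

Mean ȳ = (10 − 1 + 2 + 0 − 5 − 10 − 2 − 5)/8 = -1.3750
Numerator Σ_{t=1}^{7}(y_t−ȳ)(y_{t+1}−ȳ) = 44.1094
Denominator Σ(y_t−ȳ)² = 243.8750
r_1 = 44.1094 / 243.8750 = 0.181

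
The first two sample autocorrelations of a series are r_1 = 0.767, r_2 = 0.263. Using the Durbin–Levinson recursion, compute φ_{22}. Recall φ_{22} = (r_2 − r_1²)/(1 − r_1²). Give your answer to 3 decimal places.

φ_{22} = (r_2 − r_1²) / (1 − r_1²)
r_1² = (0.767)² = 0.588289
Numerator = 0.263 − 0.5883 = -0.3253; denominator = 1 − 0.5883 = 0.4117
φ_{22} = -0.3253 / 0.4117 = -0.790

-0.790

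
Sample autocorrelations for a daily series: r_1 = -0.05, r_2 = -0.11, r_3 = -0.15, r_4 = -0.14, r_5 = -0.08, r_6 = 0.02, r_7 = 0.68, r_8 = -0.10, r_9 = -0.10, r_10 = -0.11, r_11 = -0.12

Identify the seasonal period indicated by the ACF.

The largest autocorrelation is r_7 = 0.68; the remaining lags stay at or below 0.02.
The dominant spike at lag 7 indicates a seasonal period of 7.

7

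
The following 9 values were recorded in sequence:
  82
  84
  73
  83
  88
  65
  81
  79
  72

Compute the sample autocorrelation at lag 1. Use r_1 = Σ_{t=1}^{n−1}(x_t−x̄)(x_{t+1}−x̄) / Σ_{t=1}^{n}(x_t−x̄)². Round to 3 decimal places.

-0.380

Mean x̄ = (82 + 84 + 73 + 83 + 88 + 65 + 81 + 79 + 72)/9 = 78.5556
Numerator Σ_{t=1}^{8}(x_t−x̄)(x_{t+1}−x̄) = -157.1975
Denominator Σ(x_t−x̄)² = 414.2222
r_1 = -157.1975 / 414.2222 = -0.380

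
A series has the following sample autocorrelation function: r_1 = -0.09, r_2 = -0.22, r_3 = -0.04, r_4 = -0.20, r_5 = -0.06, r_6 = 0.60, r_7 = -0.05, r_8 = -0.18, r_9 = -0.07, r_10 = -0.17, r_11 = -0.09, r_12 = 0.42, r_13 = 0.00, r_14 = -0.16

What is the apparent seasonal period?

The largest autocorrelation is r_6 = 0.60, with a weaker echo at lag 12 (0.42); the remaining lags stay at or below 0.00.
The dominant spike at lag 6 indicates a seasonal period of 6.

6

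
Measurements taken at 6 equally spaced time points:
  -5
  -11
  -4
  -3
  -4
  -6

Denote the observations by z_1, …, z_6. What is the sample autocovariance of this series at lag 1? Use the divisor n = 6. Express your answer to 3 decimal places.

-0.708

Mean z̄ = (-5 − 11 − 4 − 3 − 4 − 6)/6 = -5.5000
Σ_{t=1}^{5}(z_t−z̄)(z_{t+1}−z̄) = -4.2500
γ_1 = -4.2500 / 6 = -0.708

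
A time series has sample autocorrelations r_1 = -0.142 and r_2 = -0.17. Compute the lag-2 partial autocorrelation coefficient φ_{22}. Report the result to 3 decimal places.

φ_{22} = (r_2 − r_1²) / (1 − r_1²)
r_1² = (-0.142)² = 0.020164
Numerator = -0.17 − 0.0202 = -0.1902; denominator = 1 − 0.0202 = 0.9798
φ_{22} = -0.1902 / 0.9798 = -0.194

-0.194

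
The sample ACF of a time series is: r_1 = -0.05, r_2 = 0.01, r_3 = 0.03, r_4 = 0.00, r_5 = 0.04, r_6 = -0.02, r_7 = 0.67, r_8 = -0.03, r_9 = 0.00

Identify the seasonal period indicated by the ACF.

The largest autocorrelation is r_7 = 0.67; the remaining lags stay at or below 0.04.
The dominant spike at lag 7 indicates a seasonal period of 7.

7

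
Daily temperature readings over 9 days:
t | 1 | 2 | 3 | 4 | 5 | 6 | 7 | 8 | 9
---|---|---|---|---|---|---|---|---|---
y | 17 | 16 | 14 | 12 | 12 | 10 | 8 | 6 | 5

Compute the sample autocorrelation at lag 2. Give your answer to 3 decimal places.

Mean ȳ = (17 + 16 + 14 + 12 + 12 + 10 + 8 + 6 + 5)/9 = 11.1111
Σ(y_t−ȳ)(y_{t+2}−ȳ) = (17.0123) + (4.3457) + (2.5679) + (-0.9877) + (-2.7654) + (5.6790) + (19.0123) = 44.8642
Denominator Σ(y_t−ȳ)² = 142.8889
r_2 = 44.8642 / 142.8889 = 0.314

0.314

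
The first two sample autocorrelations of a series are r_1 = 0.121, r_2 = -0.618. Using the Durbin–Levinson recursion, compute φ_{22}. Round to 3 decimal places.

-0.642

φ_{22} = (r_2 − r_1²) / (1 − r_1²)
r_1² = (0.121)² = 0.014641
Numerator = -0.618 − 0.0146 = -0.6326; denominator = 1 − 0.0146 = 0.9854
φ_{22} = -0.6326 / 0.9854 = -0.642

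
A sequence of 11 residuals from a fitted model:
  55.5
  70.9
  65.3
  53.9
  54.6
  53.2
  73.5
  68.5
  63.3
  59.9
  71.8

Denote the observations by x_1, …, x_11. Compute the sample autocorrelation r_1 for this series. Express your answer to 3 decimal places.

0.040

Mean x̄ = (55.5 + 70.9 + 65.3 + 53.9 + 54.6 + 53.2 + 73.5 + 68.5 + 63.3 + 59.9 + 71.8)/11 = 62.7636
Numerator Σ_{t=1}^{10}(x_t−x̄)(x_{t+1}−x̄) = 24.0623
Denominator Σ(x_t−x̄)² = 600.3855
r_1 = 24.0623 / 600.3855 = 0.040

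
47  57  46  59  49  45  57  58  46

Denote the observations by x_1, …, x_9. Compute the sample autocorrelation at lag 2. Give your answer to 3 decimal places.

-0.191

Mean x̄ = (47 + 57 + 46 + 59 + 49 + 45 + 57 + 58 + 46)/9 = 51.5556
Σ(x_t−x̄)(x_{t+2}−x̄) = (25.3086) + (40.5309) + (14.1975) + (-48.8025) + (-13.9136) + (-42.2469) + (-30.2469) = -55.1728
Denominator Σ(x_t−x̄)² = 288.2222
r_2 = -55.1728 / 288.2222 = -0.191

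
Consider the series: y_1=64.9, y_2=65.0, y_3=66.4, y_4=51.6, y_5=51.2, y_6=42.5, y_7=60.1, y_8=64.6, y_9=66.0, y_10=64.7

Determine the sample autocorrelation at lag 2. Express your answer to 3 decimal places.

0.022

Mean ȳ = (64.9 + 65.0 + 66.4 + 51.6 + 51.2 + 42.5 + 60.1 + 64.6 + 66.0 + 64.7)/10 = 59.7000
Numerator Σ_{t=1}^{8}(y_t−ȳ)(y_{t+2}−ȳ) = 13.6200
Denominator Σ(y_t−ȳ)² = 622.5800
r_2 = 13.6200 / 622.5800 = 0.022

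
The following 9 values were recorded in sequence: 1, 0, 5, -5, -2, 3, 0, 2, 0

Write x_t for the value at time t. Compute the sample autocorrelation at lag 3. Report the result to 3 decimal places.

0.109

Mean x̄ = (1 + 0 + 5 − 5 − 2 + 3 + 0 + 2 + 0)/9 = 0.4444
Numerator Σ_{t=1}^{6}(x_t−x̄)(x_{t+3}−x̄) = 7.1852
Denominator Σ(x_t−x̄)² = 66.2222
r_3 = 7.1852 / 66.2222 = 0.109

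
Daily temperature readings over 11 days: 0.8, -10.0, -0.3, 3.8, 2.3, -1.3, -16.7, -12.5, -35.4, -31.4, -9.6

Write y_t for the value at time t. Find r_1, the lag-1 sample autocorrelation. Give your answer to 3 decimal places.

0.543

Mean ȳ = (0.8 − 10.0 − 0.3 + 3.8 + 2.3 − 1.3 − 16.7 − 12.5 − 35.4 − 31.4 − 9.6)/11 = -10.0273
Numerator Σ_{t=1}^{10}(y_t−ȳ)(y_{t+1}−ȳ) = 967.2556
Denominator Σ(y_t−ȳ)² = 1782.5618
r_1 = 967.2556 / 1782.5618 = 0.543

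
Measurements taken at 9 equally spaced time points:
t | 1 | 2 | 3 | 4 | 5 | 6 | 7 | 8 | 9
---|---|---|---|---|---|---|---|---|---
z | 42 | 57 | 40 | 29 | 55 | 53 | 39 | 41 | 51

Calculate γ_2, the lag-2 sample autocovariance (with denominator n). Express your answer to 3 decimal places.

Mean z̄ = (42 + 57 + 40 + 29 + 55 + 53 + 39 + 41 + 51)/9 = 45.2222
Σ_{t=1}^{7}(z_t−z̄)(z_{t+2}−z̄) = -481.0988
γ_2 = -481.0988 / 9 = -53.455

-53.455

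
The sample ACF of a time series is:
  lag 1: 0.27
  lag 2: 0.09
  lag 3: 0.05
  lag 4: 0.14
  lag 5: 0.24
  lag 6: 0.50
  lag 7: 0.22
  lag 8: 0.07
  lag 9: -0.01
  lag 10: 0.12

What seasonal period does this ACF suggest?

The largest autocorrelation is r_6 = 0.50; the remaining lags stay at or below 0.27. The elevated value at lag 1 (0.27), dropping to 0.09 at lag 2, reflects decaying short-term dependence rather than seasonality.
The dominant spike at lag 6 indicates a seasonal period of 6.

6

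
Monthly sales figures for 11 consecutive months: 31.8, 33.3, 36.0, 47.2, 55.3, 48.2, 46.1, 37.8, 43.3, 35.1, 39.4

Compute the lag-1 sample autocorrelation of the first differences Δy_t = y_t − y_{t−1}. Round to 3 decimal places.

First differences Δy: 1.5, 2.7, 11.2, 8.1, -7.1, -2.1, -8.3, 5.5, -8.2, 4.3
Mean of differences = 0.7600
Numerator Σ(Δy_t−Δȳ)(Δy_{t+1}−Δȳ) = -28.1156
Denominator Σ(Δy_t−Δȳ)² = 434.5040
r_1(Δy) = -28.1156 / 434.5040 = -0.065

-0.065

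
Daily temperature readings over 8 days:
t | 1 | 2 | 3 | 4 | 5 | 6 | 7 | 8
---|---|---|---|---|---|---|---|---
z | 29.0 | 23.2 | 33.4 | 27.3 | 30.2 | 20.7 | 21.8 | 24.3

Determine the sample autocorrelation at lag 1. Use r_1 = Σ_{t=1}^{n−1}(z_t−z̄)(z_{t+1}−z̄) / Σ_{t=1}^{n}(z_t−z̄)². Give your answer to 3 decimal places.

-0.051

Mean z̄ = (29.0 + 23.2 + 33.4 + 27.3 + 30.2 + 20.7 + 21.8 + 24.3)/8 = 26.2375
Deviations from mean: 2.7625, -3.0375, 7.1625, 1.0625, 3.9625, -5.5375, -4.4375, -1.9375
Σ(z_t−z̄)(z_{t+1}−z̄) = (-8.3911) + (-21.7561) + (7.6102) + (4.2102) + (-21.9423) + (24.5727) + (8.5977) = -7.0989
Denominator Σ(z_t−z̄)² = 139.0988
r_1 = -7.0989 / 139.0988 = -0.051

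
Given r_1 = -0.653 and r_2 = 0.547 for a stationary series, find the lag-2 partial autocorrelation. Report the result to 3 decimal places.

φ_{22} = (r_2 − r_1²) / (1 − r_1²)
r_1² = (-0.653)² = 0.426409
Numerator = 0.547 − 0.4264 = 0.1206; denominator = 1 − 0.4264 = 0.5736
φ_{22} = 0.1206 / 0.5736 = 0.210

0.210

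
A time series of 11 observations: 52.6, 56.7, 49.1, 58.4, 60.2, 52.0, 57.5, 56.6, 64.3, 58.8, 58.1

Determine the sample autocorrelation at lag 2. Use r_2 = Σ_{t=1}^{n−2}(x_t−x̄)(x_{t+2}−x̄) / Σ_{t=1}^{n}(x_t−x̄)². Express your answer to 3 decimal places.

0.092

Mean x̄ = (52.6 + 56.7 + 49.1 + 58.4 + 60.2 + 52.0 + 57.5 + 56.6 + 64.3 + 58.8 + 58.1)/11 = 56.7545
Numerator Σ_{t=1}^{9}(x_t−x̄)(x_{t+2}−x̄) = 16.2786
Denominator Σ(x_t−x̄)² = 176.5473
r_2 = 16.2786 / 176.5473 = 0.092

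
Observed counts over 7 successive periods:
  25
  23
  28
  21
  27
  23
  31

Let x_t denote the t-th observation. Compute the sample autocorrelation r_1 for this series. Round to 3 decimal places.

-0.570

Mean x̄ = (25 + 23 + 28 + 21 + 27 + 23 + 31)/7 = 25.4286
Deviations from mean: -0.4286, -2.4286, 2.5714, -4.4286, 1.5714, -2.4286, 5.5714
Numerator Σ_{t=1}^{6}(x_t−x̄)(x_{t+1}−x̄) = -40.8980
Denominator Σ(x_t−x̄)² = 71.7143
r_1 = -40.8980 / 71.7143 = -0.570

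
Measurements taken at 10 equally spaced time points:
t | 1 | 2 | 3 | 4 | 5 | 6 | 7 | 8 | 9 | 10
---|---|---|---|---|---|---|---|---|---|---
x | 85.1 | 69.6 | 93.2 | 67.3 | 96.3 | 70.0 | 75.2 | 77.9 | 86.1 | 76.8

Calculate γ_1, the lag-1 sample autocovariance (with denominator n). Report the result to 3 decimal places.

Mean x̄ = (85.1 + 69.6 + 93.2 + 67.3 + 96.3 + 70.0 + 75.2 + 77.9 + 86.1 + 76.8)/10 = 79.7500
Σ_{t=1}^{9}(x_t−x̄)(x_{t+1}−x̄) = -703.3825
γ_1 = -703.3825 / 10 = -70.338

-70.338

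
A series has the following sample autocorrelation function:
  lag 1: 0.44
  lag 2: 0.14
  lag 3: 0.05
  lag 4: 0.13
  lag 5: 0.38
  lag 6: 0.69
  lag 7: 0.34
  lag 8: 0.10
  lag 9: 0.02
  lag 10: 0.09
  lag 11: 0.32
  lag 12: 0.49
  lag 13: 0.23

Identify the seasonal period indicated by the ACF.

The largest autocorrelation is r_6 = 0.69, with a weaker echo at lag 12 (0.49); the remaining lags stay at or below 0.44. The elevated value at lag 1 (0.44), dropping to 0.14 at lag 2, reflects decaying short-term dependence rather than seasonality.
The dominant spike at lag 6 indicates a seasonal period of 6.

6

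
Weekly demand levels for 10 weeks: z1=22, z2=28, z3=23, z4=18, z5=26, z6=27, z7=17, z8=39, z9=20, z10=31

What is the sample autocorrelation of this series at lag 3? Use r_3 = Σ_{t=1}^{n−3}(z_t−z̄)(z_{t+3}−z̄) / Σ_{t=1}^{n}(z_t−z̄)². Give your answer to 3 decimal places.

Mean z̄ = (22 + 28 + 23 + 18 + 26 + 27 + 17 + 39 + 20 + 31)/10 = 25.1000
Σ(z_t−z̄)(z_{t+3}−z̄) = (22.0100) + (2.6100) + (-3.9900) + (57.5100) + (12.5100) + (-9.6900) + (-47.7900) = 33.1700
Denominator Σ(z_t−z̄)² = 396.9000
r_3 = 33.1700 / 396.9000 = 0.084

0.084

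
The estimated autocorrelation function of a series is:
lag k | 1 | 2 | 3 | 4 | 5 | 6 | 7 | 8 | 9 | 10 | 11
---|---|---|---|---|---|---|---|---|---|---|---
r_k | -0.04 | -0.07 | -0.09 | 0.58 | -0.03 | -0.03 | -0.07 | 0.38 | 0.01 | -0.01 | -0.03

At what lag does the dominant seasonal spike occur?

4

The largest autocorrelation is r_4 = 0.58, with a weaker echo at lag 8 (0.38); the remaining lags stay at or below 0.01.
The dominant spike at lag 4 indicates a seasonal period of 4.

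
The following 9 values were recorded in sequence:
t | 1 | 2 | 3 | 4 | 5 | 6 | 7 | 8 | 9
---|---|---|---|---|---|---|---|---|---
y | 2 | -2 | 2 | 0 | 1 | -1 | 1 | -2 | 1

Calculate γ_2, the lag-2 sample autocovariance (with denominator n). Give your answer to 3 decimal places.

Mean ȳ = (2 − 2 + 2 + 0 + 1 − 1 + 1 − 2 + 1)/9 = 0.2222
Σ_{t=1}^{7}(y_t−ȳ)(y_{t+2}−ȳ) = 9.2346
γ_2 = 9.2346 / 9 = 1.026

1.026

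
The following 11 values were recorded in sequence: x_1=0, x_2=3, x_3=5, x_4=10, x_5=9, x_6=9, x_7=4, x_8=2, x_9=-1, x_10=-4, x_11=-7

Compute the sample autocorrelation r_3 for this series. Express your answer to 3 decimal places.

Mean x̄ = (0 + 3 + 5 + 10 + 9 + 9 + 4 + 2 − 1 − 4 − 7)/11 = 2.7273
Numerator Σ_{t=1}^{8}(x_t−x̄)(x_{t+3}−x̄) = -24.0413
Denominator Σ(x_t−x̄)² = 300.1818
r_3 = -24.0413 / 300.1818 = -0.080

-0.080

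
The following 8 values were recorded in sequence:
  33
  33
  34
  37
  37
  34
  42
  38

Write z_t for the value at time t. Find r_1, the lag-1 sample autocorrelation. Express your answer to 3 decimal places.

0.176

Mean z̄ = (33 + 33 + 34 + 37 + 37 + 34 + 42 + 38)/8 = 36.0000
Σ(z_t−z̄)(z_{t+1}−z̄) = (9.0000) + (6.0000) + (-2.0000) + (1.0000) + (-2.0000) + (-12.0000) + (12.0000) = 12.0000
Denominator Σ(z_t−z̄)² = 68.0000
r_1 = 12.0000 / 68.0000 = 0.176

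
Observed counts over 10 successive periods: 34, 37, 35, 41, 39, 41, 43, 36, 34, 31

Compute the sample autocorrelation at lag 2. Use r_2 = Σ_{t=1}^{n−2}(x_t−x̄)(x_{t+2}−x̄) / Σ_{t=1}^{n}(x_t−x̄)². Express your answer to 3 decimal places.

Mean x̄ = (34 + 37 + 35 + 41 + 39 + 41 + 43 + 36 + 34 + 31)/10 = 37.1000
Numerator Σ_{t=1}^{8}(x_t−x̄)(x_{t+2}−x̄) = 12.6800
Denominator Σ(x_t−x̄)² = 130.9000
r_2 = 12.6800 / 130.9000 = 0.097

0.097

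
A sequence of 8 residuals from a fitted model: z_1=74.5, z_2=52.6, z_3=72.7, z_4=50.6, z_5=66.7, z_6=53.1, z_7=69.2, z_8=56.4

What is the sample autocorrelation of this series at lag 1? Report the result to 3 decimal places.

-0.802

Mean z̄ = (74.5 + 52.6 + 72.7 + 50.6 + 66.7 + 53.1 + 69.2 + 56.4)/8 = 61.9750
Σ(z_t−z̄)(z_{t+1}−z̄) = (-117.4219) + (-100.5469) + (-121.9969) + (-53.7469) + (-41.9344) + (-64.1219) + (-40.2794) = -540.0481
Denominator Σ(z_t−z̄)² = 673.5550
r_1 = -540.0481 / 673.5550 = -0.802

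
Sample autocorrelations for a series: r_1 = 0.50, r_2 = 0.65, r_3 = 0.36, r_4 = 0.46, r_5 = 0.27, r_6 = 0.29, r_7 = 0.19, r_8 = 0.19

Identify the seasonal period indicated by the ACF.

2

The largest autocorrelation is r_2 = 0.65; the remaining lags stay at or below 0.50.
The dominant spike at lag 2 indicates a seasonal period of 2.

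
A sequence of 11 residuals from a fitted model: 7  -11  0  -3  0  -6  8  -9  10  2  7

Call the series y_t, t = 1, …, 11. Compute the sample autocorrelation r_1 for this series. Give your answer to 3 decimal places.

-0.488

Mean ȳ = (7 − 11 + 0 − 3 + 0 − 6 + 8 − 9 + 10 + 2 + 7)/11 = 0.4545
Numerator Σ_{t=1}^{10}(y_t−ȳ)(y_{t+1}−ȳ) = -249.1157
Denominator Σ(y_t−ȳ)² = 510.7273
r_1 = -249.1157 / 510.7273 = -0.488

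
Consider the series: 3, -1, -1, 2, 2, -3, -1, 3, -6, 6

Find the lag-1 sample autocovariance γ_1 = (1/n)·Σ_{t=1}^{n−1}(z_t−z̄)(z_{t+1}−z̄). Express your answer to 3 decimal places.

-5.816

Mean z̄ = (3 − 1 − 1 + 2 + 2 − 3 − 1 + 3 − 6 + 6)/10 = 0.4000
Σ_{t=1}^{9}(z_t−z̄)(z_{t+1}−z̄) = -58.1600
γ_1 = -58.1600 / 10 = -5.816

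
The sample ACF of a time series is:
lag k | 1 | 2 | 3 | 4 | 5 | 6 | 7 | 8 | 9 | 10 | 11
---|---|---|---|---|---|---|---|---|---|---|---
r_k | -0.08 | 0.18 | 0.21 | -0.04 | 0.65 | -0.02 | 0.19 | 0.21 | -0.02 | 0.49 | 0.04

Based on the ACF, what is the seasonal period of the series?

5

The largest autocorrelation is r_5 = 0.65, with a weaker echo at lag 10 (0.49); the remaining lags stay at or below 0.21.
The dominant spike at lag 5 indicates a seasonal period of 5.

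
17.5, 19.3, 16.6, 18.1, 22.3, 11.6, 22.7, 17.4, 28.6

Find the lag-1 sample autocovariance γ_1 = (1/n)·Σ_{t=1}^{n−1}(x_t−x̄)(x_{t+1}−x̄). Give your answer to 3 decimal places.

-8.162

Mean x̄ = (17.5 + 19.3 + 16.6 + 18.1 + 22.3 + 11.6 + 22.7 + 17.4 + 28.6)/9 = 19.3444
Σ_{t=1}^{8}(x_t−x̄)(x_{t+1}−x̄) = -73.4564
γ_1 = -73.4564 / 9 = -8.162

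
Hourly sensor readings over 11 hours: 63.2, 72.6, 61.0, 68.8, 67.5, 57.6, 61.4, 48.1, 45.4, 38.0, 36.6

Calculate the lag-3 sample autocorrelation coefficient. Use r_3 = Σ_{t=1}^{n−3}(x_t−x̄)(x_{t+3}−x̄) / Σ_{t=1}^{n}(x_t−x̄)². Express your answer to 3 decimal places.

Mean x̄ = (63.2 + 72.6 + 61.0 + 68.8 + 67.5 + 57.6 + 61.4 + 48.1 + 45.4 + 38.0 + 36.6)/11 = 56.3818
Numerator Σ_{t=1}^{8}(x_t−x̄)(x_{t+3}−x̄) = 299.0581
Denominator Σ(x_t−x̄)² = 1553.7364
r_3 = 299.0581 / 1553.7364 = 0.192

0.192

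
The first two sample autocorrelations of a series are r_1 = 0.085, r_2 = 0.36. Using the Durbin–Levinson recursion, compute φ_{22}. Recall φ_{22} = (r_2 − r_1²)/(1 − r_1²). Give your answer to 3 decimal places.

0.355

φ_{22} = (r_2 − r_1²) / (1 − r_1²)
r_1² = (0.085)² = 0.007225
Numerator = 0.36 − 0.0072 = 0.3528; denominator = 1 − 0.0072 = 0.9928
φ_{22} = 0.3528 / 0.9928 = 0.355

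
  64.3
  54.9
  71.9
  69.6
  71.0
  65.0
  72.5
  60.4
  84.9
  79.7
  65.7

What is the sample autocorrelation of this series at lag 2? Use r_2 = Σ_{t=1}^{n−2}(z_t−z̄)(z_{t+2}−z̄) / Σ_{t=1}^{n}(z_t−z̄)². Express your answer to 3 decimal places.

-0.094

Mean z̄ = (64.3 + 54.9 + 71.9 + 69.6 + 71.0 + 65.0 + 72.5 + 60.4 + 84.9 + 79.7 + 65.7)/11 = 69.0818
Numerator Σ_{t=1}^{9}(z_t−z̄)(z_{t+2}−z̄) = -67.1498
Denominator Σ(z_t−z̄)² = 713.9964
r_2 = -67.1498 / 713.9964 = -0.094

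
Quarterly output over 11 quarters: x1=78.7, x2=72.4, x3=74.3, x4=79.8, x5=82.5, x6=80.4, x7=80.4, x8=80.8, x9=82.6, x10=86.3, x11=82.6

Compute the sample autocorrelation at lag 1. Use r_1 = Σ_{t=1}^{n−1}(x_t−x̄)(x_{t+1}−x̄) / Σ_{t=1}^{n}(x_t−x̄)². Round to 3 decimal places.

Mean x̄ = (78.7 + 72.4 + 74.3 + 79.8 + 82.5 + 80.4 + 80.4 + 80.8 + 82.6 + 86.3 + 82.6)/11 = 80.0727
Numerator Σ_{t=1}^{10}(x_t−x̄)(x_{t+1}−x̄) = 90.1911
Denominator Σ(x_t−x̄)² = 152.3418
r_1 = 90.1911 / 152.3418 = 0.592

0.592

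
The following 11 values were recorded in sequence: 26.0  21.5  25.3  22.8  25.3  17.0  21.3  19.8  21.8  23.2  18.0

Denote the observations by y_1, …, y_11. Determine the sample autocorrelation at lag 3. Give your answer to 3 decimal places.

-0.160

Mean ȳ = (26.0 + 21.5 + 25.3 + 22.8 + 25.3 + 17.0 + 21.3 + 19.8 + 21.8 + 23.2 + 18.0)/11 = 22.0000
Numerator Σ_{t=1}^{8}(y_t−ȳ)(y_{t+3}−ȳ) = -13.8100
Denominator Σ(y_t−ȳ)² = 86.4800
r_3 = -13.8100 / 86.4800 = -0.160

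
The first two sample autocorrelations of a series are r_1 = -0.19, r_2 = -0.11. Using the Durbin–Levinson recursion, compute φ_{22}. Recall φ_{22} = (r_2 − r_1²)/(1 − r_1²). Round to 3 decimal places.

-0.152

φ_{22} = (r_2 − r_1²) / (1 − r_1²)
r_1² = (-0.19)² = 0.0361
Numerator = -0.11 − 0.0361 = -0.1461; denominator = 1 − 0.0361 = 0.9639
φ_{22} = -0.1461 / 0.9639 = -0.152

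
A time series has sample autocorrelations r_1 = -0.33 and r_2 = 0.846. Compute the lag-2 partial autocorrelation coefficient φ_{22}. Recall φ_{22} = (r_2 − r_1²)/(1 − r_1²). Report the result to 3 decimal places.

φ_{22} = (r_2 − r_1²) / (1 − r_1²)
r_1² = (-0.33)² = 0.1089
Numerator = 0.846 − 0.1089 = 0.7371; denominator = 1 − 0.1089 = 0.8911
φ_{22} = 0.7371 / 0.8911 = 0.827

0.827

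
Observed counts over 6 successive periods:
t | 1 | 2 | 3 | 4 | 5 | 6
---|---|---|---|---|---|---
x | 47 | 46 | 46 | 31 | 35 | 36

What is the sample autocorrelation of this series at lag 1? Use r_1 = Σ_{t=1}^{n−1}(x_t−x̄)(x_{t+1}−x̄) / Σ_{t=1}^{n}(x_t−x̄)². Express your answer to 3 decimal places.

Mean x̄ = (47 + 46 + 46 + 31 + 35 + 36)/6 = 40.1667
Deviations from mean: 6.8333, 5.8333, 5.8333, -9.1667, -5.1667, -4.1667
Σ(x_t−x̄)(x_{t+1}−x̄) = (39.8611) + (34.0278) + (-53.4722) + (47.3611) + (21.5278) = 89.3056
Denominator Σ(x_t−x̄)² = 242.8333
r_1 = 89.3056 / 242.8333 = 0.368

0.368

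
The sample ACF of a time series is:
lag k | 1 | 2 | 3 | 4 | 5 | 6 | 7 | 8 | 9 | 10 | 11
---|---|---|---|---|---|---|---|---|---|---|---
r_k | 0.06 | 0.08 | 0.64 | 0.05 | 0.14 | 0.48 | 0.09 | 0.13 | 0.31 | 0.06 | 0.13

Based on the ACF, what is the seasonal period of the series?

The largest autocorrelation is r_3 = 0.64, with weaker echoes at lags 6 (0.48) and 9 (0.31); the remaining lags stay at or below 0.14.
The dominant spike at lag 3 indicates a seasonal period of 3.

3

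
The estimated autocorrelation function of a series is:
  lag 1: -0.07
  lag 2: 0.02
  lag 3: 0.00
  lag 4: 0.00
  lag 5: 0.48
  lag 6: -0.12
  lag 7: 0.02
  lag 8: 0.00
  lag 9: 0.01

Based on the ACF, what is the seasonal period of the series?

5

The largest autocorrelation is r_5 = 0.48; the remaining lags stay at or below 0.02.
The dominant spike at lag 5 indicates a seasonal period of 5.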